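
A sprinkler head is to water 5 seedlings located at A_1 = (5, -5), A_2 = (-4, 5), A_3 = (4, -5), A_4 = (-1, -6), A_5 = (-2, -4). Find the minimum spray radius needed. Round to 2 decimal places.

The farthest pair is A_1–A_2 with squared distance 181. The circle on this segment as diameter has centre (0.5, 0) and r² = 181/4 = 45.25.
Check A_3: distance² to centre = 37.25 ≤ 45.25, so it lies inside.
All remaining points lie in this disk, and no smaller disk contains both endpoints, so this is the minimum enclosing circle.
r = √(45.25) ≈ 6.73.

6.73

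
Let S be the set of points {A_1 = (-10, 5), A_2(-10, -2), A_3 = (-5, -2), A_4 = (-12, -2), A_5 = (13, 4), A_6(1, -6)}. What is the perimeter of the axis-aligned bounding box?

Width = max x − min x = 13 − (-12) = 25.
Height = max y − min y = 5 − (-6) = 11.
Perimeter = 2(25 + 11) = 72.

72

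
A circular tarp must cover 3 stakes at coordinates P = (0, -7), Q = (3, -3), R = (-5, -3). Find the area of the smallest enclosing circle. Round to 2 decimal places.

Side lengths²: PQ² = 25, PR² = 41, QR² = 64.
Since QR² = 64 < 41 + 25 = 66, the triangle is acute, so the smallest enclosing circle is the circumcircle.
Circumcentre = (-1, -3.125), r² = 16.015625.
Area = π·r² = π·16.015625 ≈ 50.31.

50.31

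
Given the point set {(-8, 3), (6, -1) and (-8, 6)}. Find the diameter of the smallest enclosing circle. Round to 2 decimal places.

15.65

Call the three points A, B, C in the order given.
Side lengths²: AB² = 212, AC² = 9, BC² = 245.
Since BC² = 245 ≥ 212 + 9 = 221, the angle opposite BC is not acute, so the smallest enclosing circle has BC as diameter.
Centre = midpoint of BC = (-1, 2.5), r² = 245/4 = 61.25.
Diameter = 2r = 2√(61.25) ≈ 15.65.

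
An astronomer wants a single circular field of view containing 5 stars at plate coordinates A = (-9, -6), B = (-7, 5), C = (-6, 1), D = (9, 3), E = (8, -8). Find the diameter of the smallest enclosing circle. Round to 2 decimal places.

20.13

A smallest enclosing disk is always determined by at most three of the input points on its boundary.
The minimum enclosing circle is determined by three boundary points: A, D, E.
Their circumcentre is (5/42, -73/42) with r² = 89365/882.
The farthest remaining point B is at distance² 84745/882 ≤ 89365/882.
Diameter = 2r = 2√(89365/882) ≈ 20.13.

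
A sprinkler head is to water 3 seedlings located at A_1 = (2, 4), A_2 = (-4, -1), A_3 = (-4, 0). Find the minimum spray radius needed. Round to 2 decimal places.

Side lengths²: A_1A_2² = 61, A_1A_3² = 52, A_2A_3² = 1.
Since A_1A_2² = 61 ≥ 52 + 1 = 53, the angle opposite A_1A_2 is not acute, so the smallest enclosing circle has A_1A_2 as diameter.
Centre = midpoint of A_1A_2 = (-1, 1.5), r² = 61/4 = 15.25.
r = √(15.25) ≈ 3.91.

3.91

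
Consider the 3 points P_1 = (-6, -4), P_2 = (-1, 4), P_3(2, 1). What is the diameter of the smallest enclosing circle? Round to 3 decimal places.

9.682

Side lengths²: P_1P_2² = 89, P_1P_3² = 89, P_2P_3² = 18.
Since P_1P_3² = 89 < 89 + 18 = 107, the triangle is acute, so the smallest enclosing circle is the circumcircle.
Circumcentre = (-67/26, -15/26), r² = 7921/338.
Diameter = 2r = 2√(7921/338) ≈ 9.682.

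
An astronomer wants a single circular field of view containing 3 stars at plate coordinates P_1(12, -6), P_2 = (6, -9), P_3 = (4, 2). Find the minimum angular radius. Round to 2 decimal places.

5.89

Side lengths²: P_1P_2² = 45, P_1P_3² = 128, P_2P_3² = 125.
Since P_1P_3² = 128 < 125 + 45 = 170, the triangle is acute, so the smallest enclosing circle is the circumcircle.
Circumcentre = (41/6, -19/6), r² = 625/18.
r = √(625/18) ≈ 5.89.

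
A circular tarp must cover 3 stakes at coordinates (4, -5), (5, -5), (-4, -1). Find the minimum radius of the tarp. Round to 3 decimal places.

Call the three points A, B, C in the order given.
Side lengths²: AB² = 1, AC² = 80, BC² = 97.
Since BC² = 97 ≥ 80 + 1 = 81, the angle opposite BC is not acute, so the smallest enclosing circle has BC as diameter.
Centre = midpoint of BC = (0.5, -3), r² = 97/4 = 24.25.
r = √(24.25) ≈ 4.924.

4.924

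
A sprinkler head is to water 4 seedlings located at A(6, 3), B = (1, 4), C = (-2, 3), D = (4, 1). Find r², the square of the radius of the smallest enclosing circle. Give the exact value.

The minimum enclosing circle of a finite set is fixed by two of the points (as a diameter) or three (as a circumcircle).
The farthest pair is A–C with squared distance 64. The circle on this segment as diameter has centre (2, 3) and r² = 64/4 = 16.
Check B: distance² to centre = 2 ≤ 16, so it lies inside.
All remaining points lie in this disk, and no smaller disk contains both endpoints, so this is the minimum enclosing circle.

16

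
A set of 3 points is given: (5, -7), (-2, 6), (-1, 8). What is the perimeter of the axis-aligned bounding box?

Width = max x − min x = 5 − (-2) = 7.
Height = max y − min y = 8 − (-7) = 15.
Perimeter = 2(7 + 15) = 44.

44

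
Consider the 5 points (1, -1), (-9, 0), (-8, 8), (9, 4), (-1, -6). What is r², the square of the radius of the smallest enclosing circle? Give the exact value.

67405/784

The minimum enclosing circle of a finite set is fixed by two of the points (as a diameter) or three (as a circumcircle).
The minimum enclosing circle is determined by three boundary points: (-9, 0), (-8, 8), (9, 4).
Their circumcentre is (-3/14, 83/28) with r² = 67405/784.
The farthest remaining point (-1, -6) is at distance² 63485/784 ≤ 67405/784.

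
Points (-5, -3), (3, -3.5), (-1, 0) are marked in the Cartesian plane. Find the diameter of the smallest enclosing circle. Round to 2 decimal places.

Call the three points A, B, C in the order given.
Side lengths²: AB² = 64.25, AC² = 25, BC² = 28.25.
Since AB² = 64.25 ≥ 28.25 + 25 = 53.25, the angle opposite AB is not acute, so the smallest enclosing circle has AB as diameter.
Centre = midpoint of AB = (-1, -3.25), r² = 64.25/4 = 16.0625.
Diameter = 2r = 2√(16.0625) ≈ 8.02.

8.02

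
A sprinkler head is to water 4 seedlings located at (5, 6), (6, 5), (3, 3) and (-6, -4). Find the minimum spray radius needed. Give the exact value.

7.5

The minimum enclosing circle of a finite set is fixed by two of the points (as a diameter) or three (as a circumcircle).
The farthest pair is (6, 5)–(-6, -4) with squared distance 225. The circle on this segment as diameter has centre (0, 0.5) and r² = 225/4 = 56.25.
Check (5, 6): distance² to centre = 55.25 ≤ 56.25, so it lies inside.
All remaining points lie in this disk, and no smaller disk contains both endpoints, so this is the minimum enclosing circle.
r = √(56.25) = 7.5.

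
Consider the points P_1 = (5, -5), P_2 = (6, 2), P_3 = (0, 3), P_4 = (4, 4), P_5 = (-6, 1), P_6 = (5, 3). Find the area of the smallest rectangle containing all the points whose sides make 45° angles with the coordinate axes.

110.5

In coordinates u = x + y, v = x − y the rectangle is axis-aligned; the map (x,y)→(u,v) scales areas by 2.
u-values: 0, 8, 3, 8, -5, 8; range = 8 − (-5) = 13.
v-values: 10, 4, -3, 0, -7, 2; range = 10 − (-7) = 17.
Area = (13 × 17) / 2 = 110.5.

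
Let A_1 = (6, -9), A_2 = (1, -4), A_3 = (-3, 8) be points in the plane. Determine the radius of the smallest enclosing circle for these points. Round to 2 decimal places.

9.62

Side lengths²: A_1A_2² = 50, A_1A_3² = 370, A_2A_3² = 160.
Since A_1A_3² = 370 ≥ 160 + 50 = 210, the angle opposite A_1A_3 is not acute, so the smallest enclosing circle has A_1A_3 as diameter.
Centre = midpoint of A_1A_3 = (1.5, -0.5), r² = 370/4 = 92.5.
r = √(92.5) ≈ 9.62.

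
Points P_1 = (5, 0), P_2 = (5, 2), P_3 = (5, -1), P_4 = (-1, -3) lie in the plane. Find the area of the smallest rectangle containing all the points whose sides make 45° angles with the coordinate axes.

In coordinates u = x + y, v = x − y the rectangle is axis-aligned; the map (x,y)→(u,v) scales areas by 2.
u-values: 5, 7, 4, -4; range = 7 − (-4) = 11.
v-values: 5, 3, 6, 2; range = 6 − 2 = 4.
Area = (11 × 4) / 2 = 22.

22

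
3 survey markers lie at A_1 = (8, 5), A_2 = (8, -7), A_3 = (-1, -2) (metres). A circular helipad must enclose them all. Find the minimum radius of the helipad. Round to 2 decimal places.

Side lengths²: A_1A_2² = 144, A_1A_3² = 130, A_2A_3² = 106.
Since A_1A_2² = 144 < 130 + 106 = 236, the triangle is acute, so the smallest enclosing circle is the circumcircle.
Circumcentre = (49/9, -1), r² = 3445/81.
r = √(3445/81) ≈ 6.52.

6.52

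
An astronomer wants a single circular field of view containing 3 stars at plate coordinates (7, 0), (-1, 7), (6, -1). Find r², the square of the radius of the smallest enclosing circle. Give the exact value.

Call the three points A, B, C in the order given.
Side lengths²: AB² = 113, AC² = 2, BC² = 113.
Since BC² = 113 < 113 + 2 = 115, the triangle is acute, so the smallest enclosing circle is the circumcircle.
Circumcentre = (83/30, 97/30), r² = 12769/450.

12769/450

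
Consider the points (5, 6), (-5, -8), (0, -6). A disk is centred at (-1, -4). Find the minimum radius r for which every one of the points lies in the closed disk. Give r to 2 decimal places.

The required radius is the distance from (-1, -4) to the farthest point.
Squared distances: 136, 32, 5.
Maximum is 136, attained at (5, 6).
r = √136 ≈ 11.66.

11.66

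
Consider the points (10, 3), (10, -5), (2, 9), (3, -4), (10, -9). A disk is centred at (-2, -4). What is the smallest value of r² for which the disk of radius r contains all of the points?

The required radius is the distance from (-2, -4) to the farthest point.
Squared distances: 193, 145, 185, 25, 169.
Maximum is 193, attained at (10, 3).

193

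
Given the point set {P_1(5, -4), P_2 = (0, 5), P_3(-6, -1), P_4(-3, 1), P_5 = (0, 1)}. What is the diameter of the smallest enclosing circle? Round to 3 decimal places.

A smallest enclosing disk is always determined by at most three of the input points on its boundary.
The minimum enclosing circle is determined by three boundary points: P_1, P_2, P_3.
Their circumcentre is (-1/14, -13/14) with r² = 3445/98.
The farthest remaining point P_4 is at distance² 1205/98 ≤ 3445/98.
Diameter = 2r = 2√(3445/98) ≈ 11.858.

11.858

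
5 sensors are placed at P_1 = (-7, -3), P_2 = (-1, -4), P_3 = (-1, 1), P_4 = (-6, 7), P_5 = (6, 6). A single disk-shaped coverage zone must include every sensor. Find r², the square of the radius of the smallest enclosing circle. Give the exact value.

62.5

A smallest enclosing disk is always determined by at most three of the input points on its boundary.
The farthest pair is P_1–P_5 with squared distance 250. The circle on this segment as diameter has centre (-0.5, 1.5) and r² = 250/4 = 62.5.
Check P_2: distance² to centre = 30.5 ≤ 62.5, so it lies inside.
All remaining points lie in this disk, and no smaller disk contains both endpoints, so this is the minimum enclosing circle.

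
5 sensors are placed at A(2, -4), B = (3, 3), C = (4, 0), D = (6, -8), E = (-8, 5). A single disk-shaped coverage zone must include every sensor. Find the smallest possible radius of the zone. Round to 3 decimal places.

By Welzl's lemma the MEC is supported by two points (diametrically opposite) or three points (on a circumcircle).
The farthest pair is D–E with squared distance 365. The circle on this segment as diameter has centre (-1, -1.5) and r² = 365/4 = 91.25.
Check A: distance² to centre = 15.25 ≤ 91.25, so it lies inside.
All remaining points lie in this disk, and no smaller disk contains both endpoints, so this is the minimum enclosing circle.
r = √(91.25) ≈ 9.552.

9.552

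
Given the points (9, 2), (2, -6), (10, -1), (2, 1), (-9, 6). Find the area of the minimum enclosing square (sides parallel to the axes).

The bounding box has width 19 and height 12.
An axis-aligned square enclosing the set must have side ≥ max(width, height).
So the minimum side is max(19, 12) = 19.
Area = 19² = 361.

361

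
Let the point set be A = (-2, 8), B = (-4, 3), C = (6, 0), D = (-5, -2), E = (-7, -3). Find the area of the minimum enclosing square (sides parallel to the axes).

169

The bounding box has width 13 and height 11.
An axis-aligned square enclosing the set must have side ≥ max(width, height).
So the minimum side is max(13, 11) = 13.
Area = 13² = 169.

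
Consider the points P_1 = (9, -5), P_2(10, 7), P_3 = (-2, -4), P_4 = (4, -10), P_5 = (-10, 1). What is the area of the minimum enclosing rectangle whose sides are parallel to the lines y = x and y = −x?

In coordinates u = x + y, v = x − y the rectangle is axis-aligned; the map (x,y)→(u,v) scales areas by 2.
u-values: 4, 17, -6, -6, -9; range = 17 − (-9) = 26.
v-values: 14, 3, 2, 14, -11; range = 14 − (-11) = 25.
Area = (26 × 25) / 2 = 325.

325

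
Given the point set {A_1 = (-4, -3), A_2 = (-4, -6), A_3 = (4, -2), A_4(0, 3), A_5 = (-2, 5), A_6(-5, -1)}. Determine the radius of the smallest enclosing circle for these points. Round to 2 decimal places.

A smallest enclosing disk is always determined by at most three of the input points on its boundary.
The minimum enclosing circle is determined by three boundary points: A_2, A_3, A_5.
Their circumcentre is (-1.625, -0.75) with r² = 33.203125.
The farthest remaining point A_4 is at distance² 16.703125 ≤ 33.203125.
r = √(33.203125) ≈ 5.76.

5.76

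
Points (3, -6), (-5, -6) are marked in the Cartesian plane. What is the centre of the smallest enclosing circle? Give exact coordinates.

The smallest circle enclosing two points has them as diameter endpoints.
Centre = midpoint = (-1, -6); r² = |(3, -6)−(-5, -6)|²/4 = 64/4 = 16.
Centre = (-1, -6).

(-1, -6)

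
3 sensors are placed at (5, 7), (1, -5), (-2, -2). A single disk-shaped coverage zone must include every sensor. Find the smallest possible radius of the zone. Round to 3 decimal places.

Call the three points A, B, C in the order given.
Side lengths²: AB² = 160, AC² = 130, BC² = 18.
Since AB² = 160 ≥ 130 + 18 = 148, the angle opposite AB is not acute, so the smallest enclosing circle has AB as diameter.
Centre = midpoint of AB = (3, 1), r² = 160/4 = 40.
r = √40 ≈ 6.325.

6.325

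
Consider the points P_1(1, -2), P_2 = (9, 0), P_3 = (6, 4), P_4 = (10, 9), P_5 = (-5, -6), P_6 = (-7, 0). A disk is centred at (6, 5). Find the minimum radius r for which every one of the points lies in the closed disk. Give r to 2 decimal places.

The required radius is the distance from (6, 5) to the farthest point.
Squared distances: 74, 34, 1, 32, 242, 194.
Maximum is 242, attained at P_5.
r = √242 ≈ 15.56.

15.56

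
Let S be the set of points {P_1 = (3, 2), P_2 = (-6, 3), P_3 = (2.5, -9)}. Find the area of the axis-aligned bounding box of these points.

108

x ranges over [-6, 3], width 9.
y ranges over [-9, 3], height 12.
Area = 9 × 12 = 108.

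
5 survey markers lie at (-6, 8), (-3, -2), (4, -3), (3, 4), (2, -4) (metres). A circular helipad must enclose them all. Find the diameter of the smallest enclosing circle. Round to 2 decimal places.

The minimum enclosing circle of a finite set is fixed by two of the points (as a diameter) or three (as a circumcircle).
The farthest pair is (-6, 8)–(4, -3) with squared distance 221. The circle on this segment as diameter has centre (-1, 2.5) and r² = 221/4 = 55.25.
Check (-3, -2): distance² to centre = 24.25 ≤ 55.25, so it lies inside.
All remaining points lie in this disk, and no smaller disk contains both endpoints, so this is the minimum enclosing circle.
Diameter = 2r = 2√(55.25) ≈ 14.87.

14.87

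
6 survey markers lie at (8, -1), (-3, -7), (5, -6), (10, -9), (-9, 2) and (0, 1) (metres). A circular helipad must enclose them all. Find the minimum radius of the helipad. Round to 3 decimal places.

The farthest pair is (10, -9)–(-9, 2) with squared distance 482. The circle on this segment as diameter has centre (0.5, -3.5) and r² = 482/4 = 120.5.
Check (8, -1): distance² to centre = 62.5 ≤ 120.5, so it lies inside.
All remaining points lie in this disk, and no smaller disk contains both endpoints, so this is the minimum enclosing circle.
r = √(120.5) ≈ 10.977.

10.977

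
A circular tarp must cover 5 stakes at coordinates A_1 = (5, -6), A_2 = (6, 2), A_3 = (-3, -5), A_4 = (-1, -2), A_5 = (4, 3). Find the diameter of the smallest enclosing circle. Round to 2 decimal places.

A smallest enclosing disk is always determined by at most three of the input points on its boundary.
The farthest pair is A_2–A_3 with squared distance 130. The circle on this segment as diameter has centre (1.5, -1.5) and r² = 130/4 = 32.5.
Check A_1: distance² to centre = 32.5 ≤ 32.5, so it lies inside.
All remaining points lie in this disk, and no smaller disk contains both endpoints, so this is the minimum enclosing circle.
Diameter = 2r = 2√(32.5) ≈ 11.40.

11.40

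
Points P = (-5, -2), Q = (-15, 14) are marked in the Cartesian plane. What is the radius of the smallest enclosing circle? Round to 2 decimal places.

The smallest circle enclosing two points has them as diameter endpoints.
Centre = midpoint = (-10, 6); r² = |PQ|²/4 = 356/4 = 89.
r = √89 ≈ 9.43.

9.43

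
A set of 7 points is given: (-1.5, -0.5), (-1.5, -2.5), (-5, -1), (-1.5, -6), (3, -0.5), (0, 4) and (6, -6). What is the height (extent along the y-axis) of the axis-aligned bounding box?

10

max y = 4, min y = -6, so height = 10.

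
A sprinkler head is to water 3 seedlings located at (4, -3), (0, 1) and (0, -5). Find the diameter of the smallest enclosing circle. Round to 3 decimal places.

Call the three points A, B, C in the order given.
Side lengths²: AB² = 32, AC² = 20, BC² = 36.
Since BC² = 36 < 32 + 20 = 52, the triangle is acute, so the smallest enclosing circle is the circumcircle.
Circumcentre = (1, -2), r² = 10.
Diameter = 2r = 2√10 ≈ 6.325.

6.325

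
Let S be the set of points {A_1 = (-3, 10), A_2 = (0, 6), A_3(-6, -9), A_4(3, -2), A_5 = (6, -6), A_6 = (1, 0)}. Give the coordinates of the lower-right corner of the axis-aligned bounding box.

(6, -9)

x-range [-6, 6], y-range [-9, 10].
The lower-right corner is (6, -9).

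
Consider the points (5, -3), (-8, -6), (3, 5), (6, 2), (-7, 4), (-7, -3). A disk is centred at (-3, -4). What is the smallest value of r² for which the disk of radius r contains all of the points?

117

The required radius is the distance from (-3, -4) to the farthest point.
Squared distances: 65, 29, 117, 117, 80, 17.
Maximum is 117, attained at (3, 5).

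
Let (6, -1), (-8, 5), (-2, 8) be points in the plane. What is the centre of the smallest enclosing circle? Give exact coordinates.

(-1, 2)

Call the three points A, B, C in the order given.
Side lengths²: AB² = 232, AC² = 145, BC² = 45.
Since AB² = 232 ≥ 145 + 45 = 190, the angle opposite AB is not acute, so the smallest enclosing circle has AB as diameter.
Centre = midpoint of AB = (-1, 2), r² = 232/4 = 58.
Centre = (-1, 2).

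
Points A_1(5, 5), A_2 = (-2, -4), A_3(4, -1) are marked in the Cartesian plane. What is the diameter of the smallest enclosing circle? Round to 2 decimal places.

Side lengths²: A_1A_2² = 130, A_1A_3² = 37, A_2A_3² = 45.
Since A_1A_2² = 130 ≥ 45 + 37 = 82, the angle opposite A_1A_2 is not acute, so the smallest enclosing circle has A_1A_2 as diameter.
Centre = midpoint of A_1A_2 = (1.5, 0.5), r² = 130/4 = 32.5.
Diameter = 2r = 2√(32.5) ≈ 11.40.

11.40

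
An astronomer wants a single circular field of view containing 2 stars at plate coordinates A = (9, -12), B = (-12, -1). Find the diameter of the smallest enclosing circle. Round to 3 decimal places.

23.707

The smallest circle enclosing two points has them as diameter endpoints.
Centre = midpoint = (-1.5, -6.5); r² = |AB|²/4 = 562/4 = 140.5.
Diameter = 2r = 2√(140.5) ≈ 23.707.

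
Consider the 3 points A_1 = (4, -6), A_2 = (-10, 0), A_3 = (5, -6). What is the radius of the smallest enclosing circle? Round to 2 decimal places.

Side lengths²: A_1A_2² = 232, A_1A_3² = 1, A_2A_3² = 261.
Since A_2A_3² = 261 ≥ 232 + 1 = 233, the angle opposite A_2A_3 is not acute, so the smallest enclosing circle has A_2A_3 as diameter.
Centre = midpoint of A_2A_3 = (-2.5, -3), r² = 261/4 = 65.25.
r = √(65.25) ≈ 8.08.

8.08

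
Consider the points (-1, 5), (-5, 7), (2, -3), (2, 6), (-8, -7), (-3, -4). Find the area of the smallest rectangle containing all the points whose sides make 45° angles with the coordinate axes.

195.5

In coordinates u = x + y, v = x − y the rectangle is axis-aligned; the map (x,y)→(u,v) scales areas by 2.
u-values: 4, 2, -1, 8, -15, -7; range = 8 − (-15) = 23.
v-values: -6, -12, 5, -4, -1, 1; range = 5 − (-12) = 17.
Area = (23 × 17) / 2 = 195.5.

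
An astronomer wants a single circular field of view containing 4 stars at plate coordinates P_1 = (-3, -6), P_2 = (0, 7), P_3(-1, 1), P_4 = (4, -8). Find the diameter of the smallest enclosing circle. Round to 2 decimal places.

By Welzl's lemma the MEC is supported by two points (diametrically opposite) or three points (on a circumcircle).
The farthest pair is P_2–P_4 with squared distance 241. The circle on this segment as diameter has centre (2, -0.5) and r² = 241/4 = 60.25.
Check P_1: distance² to centre = 55.25 ≤ 60.25, so it lies inside.
All remaining points lie in this disk, and no smaller disk contains both endpoints, so this is the minimum enclosing circle.
Diameter = 2r = 2√(60.25) ≈ 15.52.

15.52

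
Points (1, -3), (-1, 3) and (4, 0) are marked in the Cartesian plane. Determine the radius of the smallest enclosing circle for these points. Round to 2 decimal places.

Call the three points A, B, C in the order given.
Side lengths²: AB² = 40, AC² = 18, BC² = 34.
Since AB² = 40 < 34 + 18 = 52, the triangle is acute, so the smallest enclosing circle is the circumcircle.
Circumcentre = (0.75, 0.25), r² = 10.625.
r = √(10.625) ≈ 3.26.

3.26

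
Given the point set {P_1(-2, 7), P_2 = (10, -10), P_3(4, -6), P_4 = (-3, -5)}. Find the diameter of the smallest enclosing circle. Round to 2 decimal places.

20.81

The minimum enclosing circle of a finite set is fixed by two of the points (as a diameter) or three (as a circumcircle).
The farthest pair is P_1–P_2 with squared distance 433. The circle on this segment as diameter has centre (4, -1.5) and r² = 433/4 = 108.25.
Check P_3: distance² to centre = 20.25 ≤ 108.25, so it lies inside.
All remaining points lie in this disk, and no smaller disk contains both endpoints, so this is the minimum enclosing circle.
Diameter = 2r = 2√(108.25) ≈ 20.81.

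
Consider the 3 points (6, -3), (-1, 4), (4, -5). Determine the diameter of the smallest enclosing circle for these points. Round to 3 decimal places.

Call the three points A, B, C in the order given.
Side lengths²: AB² = 98, AC² = 8, BC² = 106.
Since BC² = 106 ≥ 98 + 8 = 106, the angle opposite BC is not acute, so the smallest enclosing circle has BC as diameter.
Centre = midpoint of BC = (1.5, -0.5), r² = 106/4 = 26.5.
Diameter = 2r = 2√(26.5) ≈ 10.296.

10.296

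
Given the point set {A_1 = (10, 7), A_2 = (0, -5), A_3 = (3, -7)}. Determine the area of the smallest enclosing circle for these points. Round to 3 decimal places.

Side lengths²: A_1A_2² = 244, A_1A_3² = 245, A_2A_3² = 13.
Since A_1A_3² = 245 < 244 + 13 = 257, the triangle is acute, so the smallest enclosing circle is the circumcircle.
Circumcentre = (5.75, 0.375), r² = 61.953125.
Area = π·r² = π·61.953125 ≈ 194.631.

194.631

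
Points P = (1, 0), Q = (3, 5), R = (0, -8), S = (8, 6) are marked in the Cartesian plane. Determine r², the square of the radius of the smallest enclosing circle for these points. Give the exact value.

65

The farthest pair is R–S with squared distance 260. The circle on this segment as diameter has centre (4, -1) and r² = 260/4 = 65.
Check P: distance² to centre = 10 ≤ 65, so it lies inside.
All remaining points lie in this disk, and no smaller disk contains both endpoints, so this is the minimum enclosing circle.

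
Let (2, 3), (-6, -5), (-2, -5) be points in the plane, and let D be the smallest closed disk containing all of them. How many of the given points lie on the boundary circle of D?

2

Call the three points A, B, C in the order given.
Side lengths²: AB² = 128, AC² = 80, BC² = 16.
Since AB² = 128 ≥ 80 + 16 = 96, the angle opposite AB is not acute, so the smallest enclosing circle has AB as diameter.
Centre = midpoint of AB = (-2, -1), r² = 128/4 = 32.
The points at distance exactly r from the centre are (2, 3), (-6, -5) — 2 points.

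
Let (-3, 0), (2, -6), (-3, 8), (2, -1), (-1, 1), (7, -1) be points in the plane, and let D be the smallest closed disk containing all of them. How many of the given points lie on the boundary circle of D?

The minimum enclosing circle of a finite set is fixed by two of the points (as a diameter) or three (as a circumcircle).
The minimum enclosing circle is determined by three boundary points: (2, -6), (-3, 8), (7, -1).
Their circumcentre is (-5/38, 43/38) with r² = 40001/722.
The farthest remaining point (-3, 0) is at distance² 6865/722 ≤ 40001/722.
The points at distance exactly r from the centre are (2, -6), (-3, 8), (7, -1) — 3 points.

3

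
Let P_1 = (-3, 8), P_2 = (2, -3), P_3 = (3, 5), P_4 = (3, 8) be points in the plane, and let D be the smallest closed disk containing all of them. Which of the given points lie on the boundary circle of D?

P_1, P_2, P_4

The minimum enclosing circle is determined by three boundary points: P_1, P_2, P_4.
Their circumcentre is (0, 30/11) with r² = 4453/121.
The farthest remaining point P_3 is at distance² 1714/121 ≤ 4453/121.
The points at distance exactly r from the centre are P_1, P_2, P_4 — 3 points.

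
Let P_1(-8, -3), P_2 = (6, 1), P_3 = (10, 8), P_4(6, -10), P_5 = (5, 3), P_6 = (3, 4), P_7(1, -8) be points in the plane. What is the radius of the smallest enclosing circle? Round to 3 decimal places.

The minimum enclosing circle is determined by three boundary points: P_1, P_3, P_4.
Their circumcentre is (2.375, 0.25) with r² = 118.203125.
The farthest remaining point P_7 is at distance² 69.953125 ≤ 118.203125.
r = √(118.203125) ≈ 10.872.

10.872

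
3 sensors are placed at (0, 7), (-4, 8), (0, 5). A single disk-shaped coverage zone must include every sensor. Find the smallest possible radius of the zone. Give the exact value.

Call the three points A, B, C in the order given.
Side lengths²: AB² = 17, AC² = 4, BC² = 25.
Since BC² = 25 ≥ 17 + 4 = 21, the angle opposite BC is not acute, so the smallest enclosing circle has BC as diameter.
Centre = midpoint of BC = (-2, 6.5), r² = 25/4 = 6.25.
r = √(6.25) = 2.5.

2.5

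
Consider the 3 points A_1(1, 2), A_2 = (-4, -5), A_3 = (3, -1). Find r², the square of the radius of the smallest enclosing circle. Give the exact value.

Side lengths²: A_1A_2² = 74, A_1A_3² = 13, A_2A_3² = 65.
Since A_1A_2² = 74 < 65 + 13 = 78, the triangle is acute, so the smallest enclosing circle is the circumcircle.
Circumcentre = (-73/58, -97/58), r² = 31265/1682.

31265/1682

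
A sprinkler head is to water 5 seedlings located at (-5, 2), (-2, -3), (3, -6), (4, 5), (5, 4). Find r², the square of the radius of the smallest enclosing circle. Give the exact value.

38.125

A smallest enclosing disk is always determined by at most three of the input points on its boundary.
The minimum enclosing circle is determined by three boundary points: (-5, 2), (3, -6), (4, 5).
Their circumcentre is (0.75, -0.25) with r² = 38.125.
The farthest remaining point (5, 4) is at distance² 36.125 ≤ 38.125.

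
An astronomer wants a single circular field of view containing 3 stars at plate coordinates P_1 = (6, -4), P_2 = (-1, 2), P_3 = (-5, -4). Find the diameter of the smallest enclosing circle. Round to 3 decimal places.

11.081

Side lengths²: P_1P_2² = 85, P_1P_3² = 121, P_2P_3² = 52.
Since P_1P_3² = 121 < 85 + 52 = 137, the triangle is acute, so the smallest enclosing circle is the circumcircle.
Circumcentre = (0.5, -10/3), r² = 1105/36.
Diameter = 2r = 2√(1105/36) ≈ 11.081.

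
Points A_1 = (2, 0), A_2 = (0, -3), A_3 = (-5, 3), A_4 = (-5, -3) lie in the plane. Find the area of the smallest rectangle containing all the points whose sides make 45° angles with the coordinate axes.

55

In coordinates u = x + y, v = x − y the rectangle is axis-aligned; the map (x,y)→(u,v) scales areas by 2.
u-values: 2, -3, -2, -8; range = 2 − (-8) = 10.
v-values: 2, 3, -8, -2; range = 3 − (-8) = 11.
Area = (10 × 11) / 2 = 55.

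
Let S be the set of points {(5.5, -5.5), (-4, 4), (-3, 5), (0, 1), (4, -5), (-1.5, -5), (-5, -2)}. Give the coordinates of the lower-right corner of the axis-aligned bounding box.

x-range [-5, 5.5], y-range [-5.5, 5].
The lower-right corner is (5.5, -5.5).

(5.5, -5.5)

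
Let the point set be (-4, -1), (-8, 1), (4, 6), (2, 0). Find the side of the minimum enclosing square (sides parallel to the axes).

12

The bounding box has width 12 and height 7.
An axis-aligned square enclosing the set must have side ≥ max(width, height).
So the minimum side is max(12, 7) = 12.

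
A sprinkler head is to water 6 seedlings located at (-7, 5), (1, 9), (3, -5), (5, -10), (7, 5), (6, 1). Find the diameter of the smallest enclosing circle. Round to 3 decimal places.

The minimum enclosing circle of a finite set is fixed by two of the points (as a diameter) or three (as a circumcircle).
The minimum enclosing circle is determined by three boundary points: (-7, 5), (1, 9), (5, -10).
Their circumcentre is (27/28, -13/14) with r² = 77285/784.
The farthest remaining point (7, 5) is at distance² 56117/784 ≤ 77285/784.
Diameter = 2r = 2√(77285/784) ≈ 19.857.

19.857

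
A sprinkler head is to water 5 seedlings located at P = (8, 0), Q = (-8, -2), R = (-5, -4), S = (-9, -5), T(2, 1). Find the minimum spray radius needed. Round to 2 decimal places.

8.86

By Welzl's lemma the MEC is supported by two points (diametrically opposite) or three points (on a circumcircle).
The farthest pair is P–S with squared distance 314. The circle on this segment as diameter has centre (-0.5, -2.5) and r² = 314/4 = 78.5.
Check Q: distance² to centre = 56.5 ≤ 78.5, so it lies inside.
All remaining points lie in this disk, and no smaller disk contains both endpoints, so this is the minimum enclosing circle.
r = √(78.5) ≈ 8.86.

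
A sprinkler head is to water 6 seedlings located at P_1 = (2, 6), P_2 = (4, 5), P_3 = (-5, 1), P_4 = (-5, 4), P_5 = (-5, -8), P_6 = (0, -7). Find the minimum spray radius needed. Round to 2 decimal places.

7.91

A smallest enclosing disk is always determined by at most three of the input points on its boundary.
The farthest pair is P_2–P_5 with squared distance 250. The circle on this segment as diameter has centre (-0.5, -1.5) and r² = 250/4 = 62.5.
Check P_1: distance² to centre = 62.5 ≤ 62.5, so it lies inside.
All remaining points lie in this disk, and no smaller disk contains both endpoints, so this is the minimum enclosing circle.
r = √(62.5) ≈ 7.91.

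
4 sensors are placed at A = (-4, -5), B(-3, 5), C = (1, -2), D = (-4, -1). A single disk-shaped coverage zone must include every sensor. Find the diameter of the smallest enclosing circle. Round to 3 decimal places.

10.050

The farthest pair is A–B with squared distance 101. The circle on this segment as diameter has centre (-3.5, 0) and r² = 101/4 = 25.25.
Check C: distance² to centre = 24.25 ≤ 25.25, so it lies inside.
All remaining points lie in this disk, and no smaller disk contains both endpoints, so this is the minimum enclosing circle.
Diameter = 2r = 2√(25.25) ≈ 10.050.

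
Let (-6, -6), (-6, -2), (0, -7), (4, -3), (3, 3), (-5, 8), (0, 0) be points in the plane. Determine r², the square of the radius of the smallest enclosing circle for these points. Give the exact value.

62.5

By Welzl's lemma the MEC is supported by two points (diametrically opposite) or three points (on a circumcircle).
The farthest pair is (0, -7)–(-5, 8) with squared distance 250. The circle on this segment as diameter has centre (-2.5, 0.5) and r² = 250/4 = 62.5.
Check (-6, -6): distance² to centre = 54.5 ≤ 62.5, so it lies inside.
All remaining points lie in this disk, and no smaller disk contains both endpoints, so this is the minimum enclosing circle.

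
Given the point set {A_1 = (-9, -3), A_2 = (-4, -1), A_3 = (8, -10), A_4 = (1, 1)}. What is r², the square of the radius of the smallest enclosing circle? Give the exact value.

84.5

A smallest enclosing disk is always determined by at most three of the input points on its boundary.
The farthest pair is A_1–A_3 with squared distance 338. The circle on this segment as diameter has centre (-0.5, -6.5) and r² = 338/4 = 84.5.
Check A_2: distance² to centre = 42.5 ≤ 84.5, so it lies inside.
All remaining points lie in this disk, and no smaller disk contains both endpoints, so this is the minimum enclosing circle.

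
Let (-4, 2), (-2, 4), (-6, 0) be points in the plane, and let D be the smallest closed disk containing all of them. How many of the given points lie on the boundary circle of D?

2

Call the three points A, B, C in the order given.
Side lengths²: AB² = 8, AC² = 8, BC² = 32.
Since BC² = 32 ≥ 8 + 8 = 16, the angle opposite BC is not acute, so the smallest enclosing circle has BC as diameter.
Centre = midpoint of BC = (-4, 2), r² = 32/4 = 8.
The points at distance exactly r from the centre are (-2, 4), (-6, 0) — 2 points.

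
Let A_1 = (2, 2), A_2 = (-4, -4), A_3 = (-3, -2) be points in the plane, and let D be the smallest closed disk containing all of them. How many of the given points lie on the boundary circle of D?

2

Side lengths²: A_1A_2² = 72, A_1A_3² = 41, A_2A_3² = 5.
Since A_1A_2² = 72 ≥ 41 + 5 = 46, the angle opposite A_1A_2 is not acute, so the smallest enclosing circle has A_1A_2 as diameter.
Centre = midpoint of A_1A_2 = (-1, -1), r² = 72/4 = 18.
The points at distance exactly r from the centre are A_1, A_2 — 2 points.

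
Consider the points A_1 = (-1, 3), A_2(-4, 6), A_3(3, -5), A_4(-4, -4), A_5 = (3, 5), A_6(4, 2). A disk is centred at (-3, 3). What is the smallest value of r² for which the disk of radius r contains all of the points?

The required radius is the distance from (-3, 3) to the farthest point.
Squared distances: 4, 10, 100, 50, 40, 50.
Maximum is 100, attained at A_3.

100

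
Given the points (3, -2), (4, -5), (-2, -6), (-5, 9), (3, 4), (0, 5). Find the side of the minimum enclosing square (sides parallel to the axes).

The bounding box has width 9 and height 15.
An axis-aligned square enclosing the set must have side ≥ max(width, height).
So the minimum side is max(9, 15) = 15.

15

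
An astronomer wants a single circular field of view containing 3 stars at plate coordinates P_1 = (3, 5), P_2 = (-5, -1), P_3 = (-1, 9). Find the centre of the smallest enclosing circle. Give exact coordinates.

(-16/7, 26/7)

Side lengths²: P_1P_2² = 100, P_1P_3² = 32, P_2P_3² = 116.
Since P_2P_3² = 116 < 100 + 32 = 132, the triangle is acute, so the smallest enclosing circle is the circumcircle.
Circumcentre = (-16/7, 26/7), r² = 1450/49.
Centre = (-16/7, 26/7).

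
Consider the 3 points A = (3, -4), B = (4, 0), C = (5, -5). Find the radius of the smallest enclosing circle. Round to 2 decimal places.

Side lengths²: AB² = 17, AC² = 5, BC² = 26.
Since BC² = 26 ≥ 17 + 5 = 22, the angle opposite BC is not acute, so the smallest enclosing circle has BC as diameter.
Centre = midpoint of BC = (4.5, -2.5), r² = 26/4 = 6.5.
r = √(6.5) ≈ 2.55.

2.55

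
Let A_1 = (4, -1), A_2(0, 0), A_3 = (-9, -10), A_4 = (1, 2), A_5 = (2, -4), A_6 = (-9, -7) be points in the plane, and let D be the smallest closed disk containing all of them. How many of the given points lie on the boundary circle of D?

3

By Welzl's lemma the MEC is supported by two points (diametrically opposite) or three points (on a circumcircle).
The minimum enclosing circle is determined by three boundary points: A_1, A_3, A_4.
Their circumcentre is (-32/11, -54/11) with r² = 7625/121.
The farthest remaining point A_6 is at distance² 5018/121 ≤ 7625/121.
The points at distance exactly r from the centre are A_1, A_3, A_4 — 3 points.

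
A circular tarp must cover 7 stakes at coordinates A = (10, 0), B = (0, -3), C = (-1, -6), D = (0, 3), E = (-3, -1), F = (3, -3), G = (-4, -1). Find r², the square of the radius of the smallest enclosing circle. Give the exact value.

By Welzl's lemma the MEC is supported by two points (diametrically opposite) or three points (on a circumcircle).
The farthest pair is A–G with squared distance 197. The circle on this segment as diameter has centre (3, -0.5) and r² = 197/4 = 49.25.
Check B: distance² to centre = 15.25 ≤ 49.25, so it lies inside.
All remaining points lie in this disk, and no smaller disk contains both endpoints, so this is the minimum enclosing circle.

49.25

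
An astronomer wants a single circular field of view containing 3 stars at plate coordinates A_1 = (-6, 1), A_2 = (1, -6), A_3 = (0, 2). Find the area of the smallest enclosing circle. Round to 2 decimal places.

77.10

Side lengths²: A_1A_2² = 98, A_1A_3² = 37, A_2A_3² = 65.
Since A_1A_2² = 98 < 65 + 37 = 102, the triangle is acute, so the smallest enclosing circle is the circumcircle.
Circumcentre = (-33/14, -33/14), r² = 2405/98.
Area = π·r² = π·2405/98 ≈ 77.10.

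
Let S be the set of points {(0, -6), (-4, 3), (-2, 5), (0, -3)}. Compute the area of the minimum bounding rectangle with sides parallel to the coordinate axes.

44

x ranges over [-4, 0], width 4.
y ranges over [-6, 5], height 11.
Area = 4 × 11 = 44.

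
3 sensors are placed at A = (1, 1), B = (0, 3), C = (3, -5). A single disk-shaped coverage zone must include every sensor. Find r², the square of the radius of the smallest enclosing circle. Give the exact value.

18.25

Side lengths²: AB² = 5, AC² = 40, BC² = 73.
Since BC² = 73 ≥ 40 + 5 = 45, the angle opposite BC is not acute, so the smallest enclosing circle has BC as diameter.
Centre = midpoint of BC = (1.5, -1), r² = 73/4 = 18.25.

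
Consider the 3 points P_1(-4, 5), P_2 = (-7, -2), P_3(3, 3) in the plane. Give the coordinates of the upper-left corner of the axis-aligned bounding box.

x-range [-7, 3], y-range [-2, 5].
The upper-left corner is (-7, 5).

(-7, 5)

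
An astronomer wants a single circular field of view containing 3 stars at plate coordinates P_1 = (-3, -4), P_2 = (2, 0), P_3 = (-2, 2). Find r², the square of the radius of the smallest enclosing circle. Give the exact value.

7585/676

Side lengths²: P_1P_2² = 41, P_1P_3² = 37, P_2P_3² = 20.
Since P_1P_2² = 41 < 37 + 20 = 57, the triangle is acute, so the smallest enclosing circle is the circumcircle.
Circumcentre = (-29/26, -16/13), r² = 7585/676.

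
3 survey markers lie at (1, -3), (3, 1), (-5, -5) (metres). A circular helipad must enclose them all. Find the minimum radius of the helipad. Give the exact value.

5

Call the three points A, B, C in the order given.
Side lengths²: AB² = 20, AC² = 40, BC² = 100.
Since BC² = 100 ≥ 40 + 20 = 60, the angle opposite BC is not acute, so the smallest enclosing circle has BC as diameter.
Centre = midpoint of BC = (-1, -2), r² = 100/4 = 25.
r = √25 = 5.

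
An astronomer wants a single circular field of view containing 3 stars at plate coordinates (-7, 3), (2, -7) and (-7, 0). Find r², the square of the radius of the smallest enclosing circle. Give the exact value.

Call the three points A, B, C in the order given.
Side lengths²: AB² = 181, AC² = 9, BC² = 130.
Since AB² = 181 ≥ 130 + 9 = 139, the angle opposite AB is not acute, so the smallest enclosing circle has AB as diameter.
Centre = midpoint of AB = (-2.5, -2), r² = 181/4 = 45.25.

45.25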